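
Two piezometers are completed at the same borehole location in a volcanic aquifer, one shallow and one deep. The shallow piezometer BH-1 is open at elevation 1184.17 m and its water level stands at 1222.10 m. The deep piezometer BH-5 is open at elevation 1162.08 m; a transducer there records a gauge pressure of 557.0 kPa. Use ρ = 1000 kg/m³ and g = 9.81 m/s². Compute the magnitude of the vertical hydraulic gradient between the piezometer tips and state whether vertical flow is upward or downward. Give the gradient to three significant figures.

Total head at BH-1: h = 1222.10 m (water level in the standpipe).
Pressure head at BH-5: ψ = P/(ρg) = 557.0×1000 / (1000 × 9.81) = 56.78 m.
Total head at BH-5: h = z + ψ = 1162.08 + 56.78 = 1218.86 m.
Δh = h(BH-1) − h(BH-5) = 1222.10 − 1218.86 = 3.24 m.
Vertical separation Δz = 1184.17 − 1162.08 = 22.09 m.
|i_v| = |Δh| / Δz = 3.24 / 22.09 = 0.147.
Head is higher in the shallow piezometer, so vertical flow is downward (recharge condition).

|i_v| ≈ 0.147; vertical flow is downward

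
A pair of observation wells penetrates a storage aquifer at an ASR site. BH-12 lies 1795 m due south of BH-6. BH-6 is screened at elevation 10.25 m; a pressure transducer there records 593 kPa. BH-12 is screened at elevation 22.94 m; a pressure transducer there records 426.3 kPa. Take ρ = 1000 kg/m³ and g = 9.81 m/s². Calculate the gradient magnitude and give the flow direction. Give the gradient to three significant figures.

i ≈ 0.00240; groundwater flows toward the south

Pressure head at BH-6: ψ = P/(ρg) = 593×1000 / (1000 × 9.81) = 60.45 m.
Total head at BH-6: h = z + ψ = 10.25 + 60.45 = 70.70 m.
Pressure head at BH-12: ψ = P/(ρg) = 426.3×1000 / (1000 × 9.81) = 43.46 m.
Total head at BH-12: h = z + ψ = 22.94 + 43.46 = 66.40 m.
Head difference: h(BH-6) − h(BH-12) = 70.70 − 66.40 = 4.30 m.
Hydraulic gradient: i = |Δh| / L = 4.30 / 1795 = 0.00240.
Flow is from higher to lower head: from BH-6 toward BH-12, i.e. toward the south.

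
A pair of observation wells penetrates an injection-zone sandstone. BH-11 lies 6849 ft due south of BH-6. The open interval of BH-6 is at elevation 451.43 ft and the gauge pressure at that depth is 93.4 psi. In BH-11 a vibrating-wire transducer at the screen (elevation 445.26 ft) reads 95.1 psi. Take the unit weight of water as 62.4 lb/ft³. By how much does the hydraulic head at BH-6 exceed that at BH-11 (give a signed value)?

Δh ≈ 2.25 ft

Pressure head at BH-6: ψ = 144·P/γ = 144 × 93.4 / 62.4 = 215.54 ft.
Total head at BH-6: h = z + ψ = 451.43 + 215.54 = 666.97 ft.
Pressure head at BH-11: ψ = 144·P/γ = 144 × 95.1 / 62.4 = 219.46 ft.
Total head at BH-11: h = z + ψ = 445.26 + 219.46 = 664.72 ft.
Head difference: h(BH-6) − h(BH-11) = 666.97 − 664.72 = 2.25 ft.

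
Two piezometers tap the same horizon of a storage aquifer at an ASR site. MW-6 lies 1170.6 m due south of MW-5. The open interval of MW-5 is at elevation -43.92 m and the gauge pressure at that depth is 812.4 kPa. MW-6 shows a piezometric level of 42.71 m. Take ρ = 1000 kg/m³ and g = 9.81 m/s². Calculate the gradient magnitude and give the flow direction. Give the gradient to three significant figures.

Pressure head at MW-5: ψ = P/(ρg) = 812.4×1000 / (1000 × 9.81) = 82.81 m.
Total head at MW-5: h = z + ψ = -43.92 + 82.81 = 38.89 m.
Total head at MW-6: h = 42.71 m (water level in the piezometer is the total head).
Head difference: h(MW-5) − h(MW-6) = 38.89 − 42.71 = -3.82 m.
Hydraulic gradient: i = |Δh| / L = 3.82 / 1170.6 = 0.00326.
Flow is from higher to lower head: from MW-6 toward MW-5, i.e. toward the north.

i ≈ 0.00326; groundwater flows toward the north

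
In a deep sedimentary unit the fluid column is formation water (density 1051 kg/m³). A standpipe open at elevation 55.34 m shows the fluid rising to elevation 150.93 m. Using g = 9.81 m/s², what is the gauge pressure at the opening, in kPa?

Pressure head ψ = h − z = 150.93 − 55.34 = 95.59 m.
P = ρgψ = 1051 × 9.81 × 95.59 = 985563 Pa ≈ 986 kPa.

P ≈ 986 kPa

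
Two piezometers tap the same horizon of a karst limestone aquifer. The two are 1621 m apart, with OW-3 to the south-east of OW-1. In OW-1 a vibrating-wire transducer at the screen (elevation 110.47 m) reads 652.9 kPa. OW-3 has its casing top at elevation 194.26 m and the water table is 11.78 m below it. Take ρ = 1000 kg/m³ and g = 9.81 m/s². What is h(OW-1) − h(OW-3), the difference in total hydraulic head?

Pressure head at OW-1: ψ = P/(ρg) = 652.9×1000 / (1000 × 9.81) = 66.55 m.
Total head at OW-1: h = z + ψ = 110.47 + 66.55 = 177.02 m.
Total head at OW-3: h = 194.26 − 11.78 = 182.48 m.
Head difference: h(OW-1) − h(OW-3) = 177.02 − 182.48 = -5.46 m.

Δh ≈ -5.46 m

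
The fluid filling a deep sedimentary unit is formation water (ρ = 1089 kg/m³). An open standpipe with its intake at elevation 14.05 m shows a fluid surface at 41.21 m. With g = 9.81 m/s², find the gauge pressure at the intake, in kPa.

P ≈ 290 kPa

Pressure head ψ = h − z = 41.21 − 14.05 = 27.16 m.
P = ρgψ = 1089 × 9.81 × 27.16 = 290153 Pa ≈ 290 kPa.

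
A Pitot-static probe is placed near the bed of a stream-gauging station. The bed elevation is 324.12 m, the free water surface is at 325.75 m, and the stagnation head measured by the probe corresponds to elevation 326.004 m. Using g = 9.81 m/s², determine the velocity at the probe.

Near the bed, under hydrostatic conditions, the piezometric head (z + ψ) equals the free-surface elevation, 325.75 m.
Velocity head = total − piezometric = 326.004 − 325.75 = 0.254 m.
v = √(2g·h_v) = √(2 × 9.81 × 0.254) = 2.23 m/s.

v ≈ 2.23 m/s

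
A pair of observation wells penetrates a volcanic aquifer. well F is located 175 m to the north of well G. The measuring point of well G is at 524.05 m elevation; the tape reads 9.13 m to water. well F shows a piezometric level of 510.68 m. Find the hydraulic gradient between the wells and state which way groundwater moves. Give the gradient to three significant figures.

Total head at well G: h = 524.05 − 9.13 = 514.92 m.
Total head at well F: h = 510.68 m (water level in the piezometer is the total head).
Head difference: h(well G) − h(well F) = 514.92 − 510.68 = 4.24 m.
Hydraulic gradient: i = |Δh| / L = 4.24 / 175 = 0.0242.
Flow is from higher to lower head: from well G toward well F, i.e. toward the north.

i ≈ 0.0242; groundwater flows toward the north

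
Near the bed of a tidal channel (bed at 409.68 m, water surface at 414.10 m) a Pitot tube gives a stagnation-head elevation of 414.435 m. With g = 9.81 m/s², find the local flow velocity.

Near the bed, under hydrostatic conditions, the piezometric head (z + ψ) equals the free-surface elevation, 414.10 m.
Velocity head = total − piezometric = 414.435 − 414.10 = 0.335 m.
v = √(2g·h_v) = √(2 × 9.81 × 0.335) = 2.56 m/s.

v ≈ 2.56 m/s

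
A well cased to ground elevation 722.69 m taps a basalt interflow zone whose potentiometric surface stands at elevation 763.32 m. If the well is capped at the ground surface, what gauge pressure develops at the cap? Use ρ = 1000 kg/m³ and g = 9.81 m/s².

P ≈ 399 kPa

Head above the cap: Δh = 763.32 − 722.69 = 40.63 m.
P = ρgΔh = 1000 × 9.81 × 40.63 = 398580 Pa ≈ 399 kPa.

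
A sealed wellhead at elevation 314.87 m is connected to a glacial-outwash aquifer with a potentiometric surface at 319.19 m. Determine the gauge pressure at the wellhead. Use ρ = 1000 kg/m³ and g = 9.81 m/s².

P ≈ 42.4 kPa

Head above the cap: Δh = 319.19 − 314.87 = 4.32 m.
P = ρgΔh = 1000 × 9.81 × 4.32 = 42379 Pa ≈ 42.4 kPa.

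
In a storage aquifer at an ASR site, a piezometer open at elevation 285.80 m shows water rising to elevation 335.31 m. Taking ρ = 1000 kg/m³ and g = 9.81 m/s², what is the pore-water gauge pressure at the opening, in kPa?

P ≈ 486 kPa

Pressure head ψ = h − z = 335.31 − 285.80 = 49.51 m.
P = ρgψ = 1000 × 9.81 × 49.51 = 485693 Pa ≈ 486 kPa.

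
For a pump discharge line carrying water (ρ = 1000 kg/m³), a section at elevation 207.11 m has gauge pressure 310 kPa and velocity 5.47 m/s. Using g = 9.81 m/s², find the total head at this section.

Pressure head ψ = P/(ρg) = 310×1000 / (1000 × 9.81) = 31.60 m.
Velocity head = v²/(2g) = 5.47² / (2 × 9.81) = 1.525 m.
h = z + ψ + v²/(2g) = 207.11 + 31.60 + 1.525 = 240.24 m.

h ≈ 240.24 m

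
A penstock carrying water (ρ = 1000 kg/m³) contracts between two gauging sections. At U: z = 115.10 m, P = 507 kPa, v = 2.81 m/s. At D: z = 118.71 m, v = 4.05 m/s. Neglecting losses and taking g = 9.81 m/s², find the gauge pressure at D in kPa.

P₂ ≈ 467 kPa

Pressure head at U: ψ₁ = P₁/(ρg) = 507×1000 / (1000 × 9.81) = 51.68 m.
Velocity heads: v₁²/2g = 2.81²/19.62 = 0.402 m; v₂²/2g = 4.05²/19.62 = 0.836 m.
Total head H = z₁ + ψ₁ + v₁²/2g = 115.10 + 51.68 + 0.402 = 167.18 m.
ψ₂ = H − z₂ − v₂²/2g = 167.18 − 118.71 − 0.836 = 47.63 m.
P₂ = ρgψ₂ = 1000 × 9.81 × 47.63 ≈ 467 kPa.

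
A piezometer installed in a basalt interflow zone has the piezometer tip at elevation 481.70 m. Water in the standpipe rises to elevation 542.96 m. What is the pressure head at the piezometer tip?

ψ ≈ 61.26 m

Total head h = 542.96 m (the water-surface elevation in the piezometer).
Pressure head ψ = h − z = 542.96 − 481.70 = 61.26 m.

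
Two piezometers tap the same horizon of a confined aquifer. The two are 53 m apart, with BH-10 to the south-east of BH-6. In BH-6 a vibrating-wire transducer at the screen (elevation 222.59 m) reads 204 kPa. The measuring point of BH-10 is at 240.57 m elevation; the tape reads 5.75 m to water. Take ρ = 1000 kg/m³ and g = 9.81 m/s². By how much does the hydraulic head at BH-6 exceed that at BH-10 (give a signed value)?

Pressure head at BH-6: ψ = P/(ρg) = 204×1000 / (1000 × 9.81) = 20.80 m.
Total head at BH-6: h = z + ψ = 222.59 + 20.80 = 243.39 m.
Total head at BH-10: h = 240.57 − 5.75 = 234.82 m.
Head difference: h(BH-6) − h(BH-10) = 243.39 − 234.82 = 8.57 m.

Δh ≈ 8.57 m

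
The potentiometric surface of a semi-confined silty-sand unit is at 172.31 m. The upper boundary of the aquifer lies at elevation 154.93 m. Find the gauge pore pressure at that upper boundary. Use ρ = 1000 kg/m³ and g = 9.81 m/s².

Pressure head at the aquifer top: ψ = h − z = 172.31 − 154.93 = 17.38 m.
P = ρgψ = 1000 × 9.81 × 17.38 = 170498 Pa ≈ 170 kPa.

P ≈ 170 kPa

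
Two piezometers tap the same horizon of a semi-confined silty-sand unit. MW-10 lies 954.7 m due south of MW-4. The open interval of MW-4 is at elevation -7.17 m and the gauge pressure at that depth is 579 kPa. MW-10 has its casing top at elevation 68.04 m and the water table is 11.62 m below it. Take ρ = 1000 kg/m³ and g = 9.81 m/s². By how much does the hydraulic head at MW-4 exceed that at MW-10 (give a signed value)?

Δh ≈ -4.57 m

Pressure head at MW-4: ψ = P/(ρg) = 579×1000 / (1000 × 9.81) = 59.02 m.
Total head at MW-4: h = z + ψ = -7.17 + 59.02 = 51.85 m.
Total head at MW-10: h = 68.04 − 11.62 = 56.42 m.
Head difference: h(MW-4) − h(MW-10) = 51.85 − 56.42 = -4.57 m.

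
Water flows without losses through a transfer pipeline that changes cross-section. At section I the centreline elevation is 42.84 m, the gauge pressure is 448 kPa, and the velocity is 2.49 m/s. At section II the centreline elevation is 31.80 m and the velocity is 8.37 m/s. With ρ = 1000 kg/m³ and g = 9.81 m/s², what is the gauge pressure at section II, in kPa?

P₂ ≈ 524 kPa

Pressure head at I: ψ₁ = P₁/(ρg) = 448×1000 / (1000 × 9.81) = 45.67 m.
Velocity heads: v₁²/2g = 2.49²/19.62 = 0.316 m; v₂²/2g = 8.37²/19.62 = 3.571 m.
Total head H = z₁ + ψ₁ + v₁²/2g = 42.84 + 45.67 + 0.316 = 88.83 m.
ψ₂ = H − z₂ − v₂²/2g = 88.83 − 31.80 − 3.571 = 53.46 m.
P₂ = ρgψ₂ = 1000 × 9.81 × 53.46 ≈ 524 kPa.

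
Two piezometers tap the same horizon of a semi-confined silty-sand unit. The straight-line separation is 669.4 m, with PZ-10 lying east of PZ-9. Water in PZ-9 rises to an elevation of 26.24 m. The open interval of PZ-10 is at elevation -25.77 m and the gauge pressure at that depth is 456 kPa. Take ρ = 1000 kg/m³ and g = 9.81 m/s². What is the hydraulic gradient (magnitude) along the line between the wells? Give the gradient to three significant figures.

Total head at PZ-9: h = 26.24 m (water level in the piezometer is the total head).
Pressure head at PZ-10: ψ = P/(ρg) = 456×1000 / (1000 × 9.81) = 46.48 m.
Total head at PZ-10: h = z + ψ = -25.77 + 46.48 = 20.71 m.
Head difference: h(PZ-9) − h(PZ-10) = 26.24 − 20.71 = 5.53 m.
Hydraulic gradient: i = |Δh| / L = 5.53 / 669.4 = 0.00826.

i ≈ 0.00826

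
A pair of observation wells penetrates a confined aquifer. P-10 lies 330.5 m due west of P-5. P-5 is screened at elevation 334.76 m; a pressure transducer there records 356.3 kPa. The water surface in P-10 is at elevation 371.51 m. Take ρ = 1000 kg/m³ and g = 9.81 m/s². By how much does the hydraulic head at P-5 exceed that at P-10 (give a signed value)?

Δh ≈ -0.43 m

Pressure head at P-5: ψ = P/(ρg) = 356.3×1000 / (1000 × 9.81) = 36.32 m.
Total head at P-5: h = z + ψ = 334.76 + 36.32 = 371.08 m.
Total head at P-10: h = 371.51 m (water level in the piezometer is the total head).
Head difference: h(P-5) − h(P-10) = 371.08 − 371.51 = -0.43 m.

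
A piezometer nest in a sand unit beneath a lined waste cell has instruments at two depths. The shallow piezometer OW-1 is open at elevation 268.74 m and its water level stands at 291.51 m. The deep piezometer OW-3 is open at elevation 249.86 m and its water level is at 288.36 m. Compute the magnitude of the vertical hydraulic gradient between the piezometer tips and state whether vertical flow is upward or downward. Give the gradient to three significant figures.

Total head at OW-1: h = 291.51 m (water level in the standpipe).
Total head at OW-3: h = 288.36 m.
Δh = h(OW-1) − h(OW-3) = 291.51 − 288.36 = 3.15 m.
Vertical separation Δz = 268.74 − 249.86 = 18.88 m.
|i_v| = |Δh| / Δz = 3.15 / 18.88 = 0.167.
Head is higher in the shallow piezometer, so vertical flow is downward (recharge condition).

|i_v| ≈ 0.167; vertical flow is downward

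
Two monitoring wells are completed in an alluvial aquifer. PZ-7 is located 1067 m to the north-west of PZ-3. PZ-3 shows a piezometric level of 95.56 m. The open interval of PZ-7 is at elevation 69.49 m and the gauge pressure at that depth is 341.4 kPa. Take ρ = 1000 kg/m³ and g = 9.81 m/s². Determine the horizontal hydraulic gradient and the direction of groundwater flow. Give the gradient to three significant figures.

i ≈ 0.00818; groundwater flows toward the south-east

Total head at PZ-3: h = 95.56 m (water level in the piezometer is the total head).
Pressure head at PZ-7: ψ = P/(ρg) = 341.4×1000 / (1000 × 9.81) = 34.80 m.
Total head at PZ-7: h = z + ψ = 69.49 + 34.80 = 104.29 m.
Head difference: h(PZ-3) − h(PZ-7) = 95.56 − 104.29 = -8.73 m.
Hydraulic gradient: i = |Δh| / L = 8.73 / 1067 = 0.00818.
Flow is from higher to lower head: from PZ-7 toward PZ-3, i.e. toward the south-east.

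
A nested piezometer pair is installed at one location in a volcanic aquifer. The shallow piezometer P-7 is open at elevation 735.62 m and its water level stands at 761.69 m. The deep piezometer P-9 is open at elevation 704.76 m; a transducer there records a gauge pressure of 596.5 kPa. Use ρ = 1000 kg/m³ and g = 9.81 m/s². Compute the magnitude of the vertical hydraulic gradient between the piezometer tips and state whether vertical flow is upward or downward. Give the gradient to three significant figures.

Total head at P-7: h = 761.69 m (water level in the standpipe).
Pressure head at P-9: ψ = P/(ρg) = 596.5×1000 / (1000 × 9.81) = 60.81 m.
Total head at P-9: h = z + ψ = 704.76 + 60.81 = 765.57 m.
Δh = h(P-7) − h(P-9) = 761.69 − 765.57 = -3.88 m.
Vertical separation Δz = 735.62 − 704.76 = 30.86 m.
|i_v| = |Δh| / Δz = 3.88 / 30.86 = 0.126.
Head is higher in the deep piezometer, so vertical flow is upward (discharge condition).

|i_v| ≈ 0.126; vertical flow is upward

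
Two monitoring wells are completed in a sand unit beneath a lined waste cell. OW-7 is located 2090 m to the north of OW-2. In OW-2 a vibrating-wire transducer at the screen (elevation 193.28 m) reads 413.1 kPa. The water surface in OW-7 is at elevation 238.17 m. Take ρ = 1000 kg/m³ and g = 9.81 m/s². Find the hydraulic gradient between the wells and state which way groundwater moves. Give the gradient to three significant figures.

Pressure head at OW-2: ψ = P/(ρg) = 413.1×1000 / (1000 × 9.81) = 42.11 m.
Total head at OW-2: h = z + ψ = 193.28 + 42.11 = 235.39 m.
Total head at OW-7: h = 238.17 m (water level in the piezometer is the total head).
Head difference: h(OW-2) − h(OW-7) = 235.39 − 238.17 = -2.78 m.
Hydraulic gradient: i = |Δh| / L = 2.78 / 2090 = 0.00133.
Flow is from higher to lower head: from OW-7 toward OW-2, i.e. toward the south.

i ≈ 0.00133; groundwater flows toward the south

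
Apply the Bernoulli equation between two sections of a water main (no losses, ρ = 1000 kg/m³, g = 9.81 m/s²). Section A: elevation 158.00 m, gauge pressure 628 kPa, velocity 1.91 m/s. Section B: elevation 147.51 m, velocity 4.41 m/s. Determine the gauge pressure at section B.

Pressure head at A: ψ₁ = P₁/(ρg) = 628×1000 / (1000 × 9.81) = 64.02 m.
Velocity heads: v₁²/2g = 1.91²/19.62 = 0.186 m; v₂²/2g = 4.41²/19.62 = 0.991 m.
Total head H = z₁ + ψ₁ + v₁²/2g = 158.00 + 64.02 + 0.186 = 222.21 m.
ψ₂ = H − z₂ − v₂²/2g = 222.21 − 147.51 − 0.991 = 73.71 m.
P₂ = ρgψ₂ = 1000 × 9.81 × 73.71 ≈ 723 kPa.

P₂ ≈ 723 kPa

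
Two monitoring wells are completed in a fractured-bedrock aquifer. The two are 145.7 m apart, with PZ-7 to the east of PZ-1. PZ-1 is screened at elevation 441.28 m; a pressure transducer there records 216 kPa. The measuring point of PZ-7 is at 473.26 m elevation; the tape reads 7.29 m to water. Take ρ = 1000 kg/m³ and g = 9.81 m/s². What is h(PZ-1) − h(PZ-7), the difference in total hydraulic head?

Pressure head at PZ-1: ψ = P/(ρg) = 216×1000 / (1000 × 9.81) = 22.02 m.
Total head at PZ-1: h = z + ψ = 441.28 + 22.02 = 463.30 m.
Total head at PZ-7: h = 473.26 − 7.29 = 465.97 m.
Head difference: h(PZ-1) − h(PZ-7) = 463.30 − 465.97 = -2.67 m.

Δh ≈ -2.67 m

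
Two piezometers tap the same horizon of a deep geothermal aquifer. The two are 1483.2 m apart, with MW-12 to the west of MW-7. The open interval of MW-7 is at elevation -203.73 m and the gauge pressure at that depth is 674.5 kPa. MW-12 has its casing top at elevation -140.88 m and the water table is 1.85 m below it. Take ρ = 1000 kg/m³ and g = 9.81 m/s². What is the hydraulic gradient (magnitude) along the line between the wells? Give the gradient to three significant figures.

i ≈ 0.00523

Pressure head at MW-7: ψ = P/(ρg) = 674.5×1000 / (1000 × 9.81) = 68.76 m.
Total head at MW-7: h = z + ψ = -203.73 + 68.76 = -134.97 m.
Total head at MW-12: h = -140.88 − 1.85 = -142.73 m.
Head difference: h(MW-7) − h(MW-12) = -134.97 − (-142.73) = 7.76 m.
Hydraulic gradient: i = |Δh| / L = 7.76 / 1483.2 = 0.00523.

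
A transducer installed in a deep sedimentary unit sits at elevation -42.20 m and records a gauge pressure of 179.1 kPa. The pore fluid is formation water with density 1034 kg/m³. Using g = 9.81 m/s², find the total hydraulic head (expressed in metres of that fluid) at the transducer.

h ≈ -24.54 m

ψ = P/(ρg) = 179.1×1000 / (1034 × 9.81) = 17.66 m.
h = z + ψ = -42.20 + 17.66 = -24.54 m.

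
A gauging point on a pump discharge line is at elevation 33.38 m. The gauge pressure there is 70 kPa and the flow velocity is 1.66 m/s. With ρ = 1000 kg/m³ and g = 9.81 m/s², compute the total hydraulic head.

h ≈ 40.66 m

Pressure head ψ = P/(ρg) = 70×1000 / (1000 × 9.81) = 7.14 m.
Velocity head = v²/(2g) = 1.66² / (2 × 9.81) = 0.140 m.
h = z + ψ + v²/(2g) = 33.38 + 7.14 + 0.140 = 40.66 m.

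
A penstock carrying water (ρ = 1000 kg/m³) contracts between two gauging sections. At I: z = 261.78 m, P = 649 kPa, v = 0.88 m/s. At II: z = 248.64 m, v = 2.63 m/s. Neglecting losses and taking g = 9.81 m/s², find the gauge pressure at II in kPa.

P₂ ≈ 775 kPa

Pressure head at I: ψ₁ = P₁/(ρg) = 649×1000 / (1000 × 9.81) = 66.16 m.
Velocity heads: v₁²/2g = 0.88²/19.62 = 0.039 m; v₂²/2g = 2.63²/19.62 = 0.353 m.
Total head H = z₁ + ψ₁ + v₁²/2g = 261.78 + 66.16 + 0.039 = 327.98 m.
ψ₂ = H − z₂ − v₂²/2g = 327.98 − 248.64 − 0.353 = 78.99 m.
P₂ = ρgψ₂ = 1000 × 9.81 × 78.99 ≈ 775 kPa.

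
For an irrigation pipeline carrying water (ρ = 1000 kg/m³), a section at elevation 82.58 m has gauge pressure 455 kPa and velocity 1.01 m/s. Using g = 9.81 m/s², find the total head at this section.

h ≈ 129.01 m

Pressure head ψ = P/(ρg) = 455×1000 / (1000 × 9.81) = 46.38 m.
Velocity head = v²/(2g) = 1.01² / (2 × 9.81) = 0.052 m.
h = z + ψ + v²/(2g) = 82.58 + 46.38 + 0.052 = 129.01 m.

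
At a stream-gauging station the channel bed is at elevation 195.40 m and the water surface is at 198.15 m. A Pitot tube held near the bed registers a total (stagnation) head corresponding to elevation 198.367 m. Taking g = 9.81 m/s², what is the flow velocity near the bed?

v ≈ 2.06 m/s

Near the bed, under hydrostatic conditions, the piezometric head (z + ψ) equals the free-surface elevation, 198.15 m.
Velocity head = total − piezometric = 198.367 − 198.15 = 0.217 m.
v = √(2g·h_v) = √(2 × 9.81 × 0.217) = 2.06 m/s.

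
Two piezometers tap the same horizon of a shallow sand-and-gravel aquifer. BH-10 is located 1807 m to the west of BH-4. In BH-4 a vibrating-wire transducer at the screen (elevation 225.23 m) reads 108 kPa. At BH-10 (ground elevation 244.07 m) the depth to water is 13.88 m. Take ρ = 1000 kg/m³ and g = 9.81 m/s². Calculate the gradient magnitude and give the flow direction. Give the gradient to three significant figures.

Pressure head at BH-4: ψ = P/(ρg) = 108×1000 / (1000 × 9.81) = 11.01 m.
Total head at BH-4: h = z + ψ = 225.23 + 11.01 = 236.24 m.
Total head at BH-10: h = 244.07 − 13.88 = 230.19 m.
Head difference: h(BH-4) − h(BH-10) = 236.24 − 230.19 = 6.05 m.
Hydraulic gradient: i = |Δh| / L = 6.05 / 1807 = 0.00335.
Flow is from higher to lower head: from BH-4 toward BH-10, i.e. toward the west.

i ≈ 0.00335; groundwater flows toward the west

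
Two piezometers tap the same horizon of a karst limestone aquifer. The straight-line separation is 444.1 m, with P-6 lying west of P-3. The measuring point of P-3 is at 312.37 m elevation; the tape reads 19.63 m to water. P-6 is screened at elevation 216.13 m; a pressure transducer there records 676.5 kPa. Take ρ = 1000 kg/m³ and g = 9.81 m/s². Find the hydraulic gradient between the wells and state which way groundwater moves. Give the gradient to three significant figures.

Total head at P-3: h = 312.37 − 19.63 = 292.74 m.
Pressure head at P-6: ψ = P/(ρg) = 676.5×1000 / (1000 × 9.81) = 68.96 m.
Total head at P-6: h = z + ψ = 216.13 + 68.96 = 285.09 m.
Head difference: h(P-3) − h(P-6) = 292.74 − 285.09 = 7.65 m.
Hydraulic gradient: i = |Δh| / L = 7.65 / 444.1 = 0.0172.
Flow is from higher to lower head: from P-3 toward P-6, i.e. toward the west.

i ≈ 0.0172; groundwater flows toward the west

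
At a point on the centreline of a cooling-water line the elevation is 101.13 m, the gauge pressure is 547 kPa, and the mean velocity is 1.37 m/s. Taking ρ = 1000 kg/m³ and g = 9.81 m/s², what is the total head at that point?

Pressure head ψ = P/(ρg) = 547×1000 / (1000 × 9.81) = 55.76 m.
Velocity head = v²/(2g) = 1.37² / (2 × 9.81) = 0.096 m.
h = z + ψ + v²/(2g) = 101.13 + 55.76 + 0.096 = 156.99 m.

h ≈ 156.99 m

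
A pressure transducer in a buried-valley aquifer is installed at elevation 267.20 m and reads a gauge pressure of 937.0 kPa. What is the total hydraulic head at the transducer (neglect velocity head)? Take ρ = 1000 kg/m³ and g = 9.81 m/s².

h ≈ 362.71 m

ψ = P/(ρg) = 937.0×1000 / (1000 × 9.81) = 95.51 m.
h = z + ψ = 267.20 + 95.51 = 362.71 m.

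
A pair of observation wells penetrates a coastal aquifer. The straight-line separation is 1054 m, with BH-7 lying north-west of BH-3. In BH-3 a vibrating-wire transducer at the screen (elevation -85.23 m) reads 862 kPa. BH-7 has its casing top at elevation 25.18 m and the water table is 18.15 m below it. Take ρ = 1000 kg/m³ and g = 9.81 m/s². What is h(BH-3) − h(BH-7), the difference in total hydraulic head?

Δh ≈ -4.39 m

Pressure head at BH-3: ψ = P/(ρg) = 862×1000 / (1000 × 9.81) = 87.87 m.
Total head at BH-3: h = z + ψ = -85.23 + 87.87 = 2.64 m.
Total head at BH-7: h = 25.18 − 18.15 = 7.03 m.
Head difference: h(BH-3) − h(BH-7) = 2.64 − 7.03 = -4.39 m.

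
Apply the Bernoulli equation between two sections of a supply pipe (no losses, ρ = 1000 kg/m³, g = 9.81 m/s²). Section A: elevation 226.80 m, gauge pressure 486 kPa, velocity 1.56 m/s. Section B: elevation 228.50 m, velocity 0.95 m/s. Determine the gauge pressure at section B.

Pressure head at A: ψ₁ = P₁/(ρg) = 486×1000 / (1000 × 9.81) = 49.54 m.
Velocity heads: v₁²/2g = 1.56²/19.62 = 0.124 m; v₂²/2g = 0.95²/19.62 = 0.046 m.
Total head H = z₁ + ψ₁ + v₁²/2g = 226.80 + 49.54 + 0.124 = 276.46 m.
ψ₂ = H − z₂ − v₂²/2g = 276.46 − 228.50 − 0.046 = 47.91 m.
P₂ = ρgψ₂ = 1000 × 9.81 × 47.91 ≈ 470 kPa.

P₂ ≈ 470 kPa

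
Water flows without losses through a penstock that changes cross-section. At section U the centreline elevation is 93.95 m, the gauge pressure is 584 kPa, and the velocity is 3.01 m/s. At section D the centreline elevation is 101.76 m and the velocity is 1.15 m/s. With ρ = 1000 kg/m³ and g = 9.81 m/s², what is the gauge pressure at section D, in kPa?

Pressure head at U: ψ₁ = P₁/(ρg) = 584×1000 / (1000 × 9.81) = 59.53 m.
Velocity heads: v₁²/2g = 3.01²/19.62 = 0.462 m; v₂²/2g = 1.15²/19.62 = 0.067 m.
Total head H = z₁ + ψ₁ + v₁²/2g = 93.95 + 59.53 + 0.462 = 153.94 m.
ψ₂ = H − z₂ − v₂²/2g = 153.94 − 101.76 − 0.067 = 52.11 m.
P₂ = ρgψ₂ = 1000 × 9.81 × 52.11 ≈ 511 kPa.

P₂ ≈ 511 kPa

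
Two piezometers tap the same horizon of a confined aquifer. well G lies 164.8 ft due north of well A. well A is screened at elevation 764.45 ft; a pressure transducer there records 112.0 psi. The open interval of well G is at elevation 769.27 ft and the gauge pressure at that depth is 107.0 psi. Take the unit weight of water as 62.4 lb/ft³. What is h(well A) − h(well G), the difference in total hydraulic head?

Pressure head at well A: ψ = 144·P/γ = 144 × 112.0 / 62.4 = 258.46 ft.
Total head at well A: h = z + ψ = 764.45 + 258.46 = 1022.91 ft.
Pressure head at well G: ψ = 144·P/γ = 144 × 107.0 / 62.4 = 246.92 ft.
Total head at well G: h = z + ψ = 769.27 + 246.92 = 1016.19 ft.
Head difference: h(well A) − h(well G) = 1022.91 − 1016.19 = 6.72 ft.

Δh ≈ 6.72 ft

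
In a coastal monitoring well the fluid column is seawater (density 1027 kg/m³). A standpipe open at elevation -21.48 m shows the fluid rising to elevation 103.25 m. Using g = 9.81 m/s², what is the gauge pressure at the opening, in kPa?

Pressure head ψ = h − z = 103.25 − (-21.48) = 124.73 m.
P = ρgψ = 1027 × 9.81 × 124.73 = 1256639 Pa ≈ 1260 kPa.

P ≈ 1260 kPa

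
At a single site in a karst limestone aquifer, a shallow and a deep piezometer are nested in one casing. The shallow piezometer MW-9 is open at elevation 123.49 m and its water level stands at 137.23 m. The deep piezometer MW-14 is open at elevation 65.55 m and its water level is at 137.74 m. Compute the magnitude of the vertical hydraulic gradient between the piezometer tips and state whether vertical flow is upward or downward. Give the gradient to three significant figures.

|i_v| ≈ 0.00880; vertical flow is upward

Total head at MW-9: h = 137.23 m (water level in the standpipe).
Total head at MW-14: h = 137.74 m.
Δh = h(MW-9) − h(MW-14) = 137.23 − 137.74 = -0.51 m.
Vertical separation Δz = 123.49 − 65.55 = 57.94 m.
|i_v| = |Δh| / Δz = 0.51 / 57.94 = 0.00880.
Head is higher in the deep piezometer, so vertical flow is upward (discharge condition).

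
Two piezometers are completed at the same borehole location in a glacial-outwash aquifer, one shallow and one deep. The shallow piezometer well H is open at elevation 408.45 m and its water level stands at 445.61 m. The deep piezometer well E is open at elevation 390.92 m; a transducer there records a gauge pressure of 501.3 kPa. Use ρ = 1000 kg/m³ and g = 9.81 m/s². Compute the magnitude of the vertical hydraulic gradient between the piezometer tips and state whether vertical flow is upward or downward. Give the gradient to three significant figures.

Total head at well H: h = 445.61 m (water level in the standpipe).
Pressure head at well E: ψ = P/(ρg) = 501.3×1000 / (1000 × 9.81) = 51.10 m.
Total head at well E: h = z + ψ = 390.92 + 51.10 = 442.02 m.
Δh = h(well H) − h(well E) = 445.61 − 442.02 = 3.59 m.
Vertical separation Δz = 408.45 − 390.92 = 17.53 m.
|i_v| = |Δh| / Δz = 3.59 / 17.53 = 0.205.
Head is higher in the shallow piezometer, so vertical flow is downward (recharge condition).

|i_v| ≈ 0.205; vertical flow is downward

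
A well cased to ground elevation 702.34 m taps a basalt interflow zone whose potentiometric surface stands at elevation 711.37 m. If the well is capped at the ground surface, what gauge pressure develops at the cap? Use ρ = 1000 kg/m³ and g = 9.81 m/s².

Head above the cap: Δh = 711.37 − 702.34 = 9.03 m.
P = ρgΔh = 1000 × 9.81 × 9.03 = 88584 Pa ≈ 88.6 kPa.

P ≈ 88.6 kPa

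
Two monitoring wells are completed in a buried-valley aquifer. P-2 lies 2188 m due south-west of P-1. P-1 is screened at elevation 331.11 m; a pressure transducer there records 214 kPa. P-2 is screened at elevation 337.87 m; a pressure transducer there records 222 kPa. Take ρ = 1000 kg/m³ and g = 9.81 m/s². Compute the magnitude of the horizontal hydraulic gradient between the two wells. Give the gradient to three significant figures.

i ≈ 0.00346

Pressure head at P-1: ψ = P/(ρg) = 214×1000 / (1000 × 9.81) = 21.81 m.
Total head at P-1: h = z + ψ = 331.11 + 21.81 = 352.92 m.
Pressure head at P-2: ψ = P/(ρg) = 222×1000 / (1000 × 9.81) = 22.63 m.
Total head at P-2: h = z + ψ = 337.87 + 22.63 = 360.50 m.
Head difference: h(P-1) − h(P-2) = 352.92 − 360.50 = -7.58 m.
Hydraulic gradient: i = |Δh| / L = 7.58 / 2188 = 0.00346.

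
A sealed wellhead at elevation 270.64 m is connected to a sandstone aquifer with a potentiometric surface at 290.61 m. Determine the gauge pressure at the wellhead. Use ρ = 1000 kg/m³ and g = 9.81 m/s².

Head above the cap: Δh = 290.61 − 270.64 = 19.97 m.
P = ρgΔh = 1000 × 9.81 × 19.97 = 195906 Pa ≈ 196 kPa.

P ≈ 196 kPa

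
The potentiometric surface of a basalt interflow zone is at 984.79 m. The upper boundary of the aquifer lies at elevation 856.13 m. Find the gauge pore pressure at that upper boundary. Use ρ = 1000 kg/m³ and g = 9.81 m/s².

Pressure head at the aquifer top: ψ = h − z = 984.79 − 856.13 = 128.66 m.
P = ρgψ = 1000 × 9.81 × 128.66 = 1262155 Pa ≈ 1260 kPa.

P ≈ 1260 kPa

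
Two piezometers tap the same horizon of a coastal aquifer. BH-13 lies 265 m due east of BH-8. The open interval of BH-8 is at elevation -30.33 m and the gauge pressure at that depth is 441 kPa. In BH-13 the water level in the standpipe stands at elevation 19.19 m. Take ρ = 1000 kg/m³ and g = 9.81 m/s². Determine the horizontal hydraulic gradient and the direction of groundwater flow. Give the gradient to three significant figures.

Pressure head at BH-8: ψ = P/(ρg) = 441×1000 / (1000 × 9.81) = 44.95 m.
Total head at BH-8: h = z + ψ = -30.33 + 44.95 = 14.62 m.
Total head at BH-13: h = 19.19 m (water level in the piezometer is the total head).
Head difference: h(BH-8) − h(BH-13) = 14.62 − 19.19 = -4.57 m.
Hydraulic gradient: i = |Δh| / L = 4.57 / 265 = 0.0172.
Flow is from higher to lower head: from BH-13 toward BH-8, i.e. toward the west.

i ≈ 0.0172; groundwater flows toward the west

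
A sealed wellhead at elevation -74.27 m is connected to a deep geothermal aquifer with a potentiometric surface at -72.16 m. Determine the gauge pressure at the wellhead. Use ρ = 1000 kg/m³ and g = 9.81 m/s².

Head above the cap: Δh = -72.16 − (-74.27) = 2.11 m.
P = ρgΔh = 1000 × 9.81 × 2.11 = 20699 Pa ≈ 20.7 kPa.

P ≈ 20.7 kPa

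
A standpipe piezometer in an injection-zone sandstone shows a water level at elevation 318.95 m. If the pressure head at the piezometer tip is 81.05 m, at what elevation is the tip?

z = h − ψ = 318.95 − 81.05 = 237.90 m.

z ≈ 237.90 m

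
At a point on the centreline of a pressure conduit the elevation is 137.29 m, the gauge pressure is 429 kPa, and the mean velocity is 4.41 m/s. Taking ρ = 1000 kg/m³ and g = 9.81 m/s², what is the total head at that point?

h ≈ 182.01 m

Pressure head ψ = P/(ρg) = 429×1000 / (1000 × 9.81) = 43.73 m.
Velocity head = v²/(2g) = 4.41² / (2 × 9.81) = 0.991 m.
h = z + ψ + v²/(2g) = 137.29 + 43.73 + 0.991 = 182.01 m.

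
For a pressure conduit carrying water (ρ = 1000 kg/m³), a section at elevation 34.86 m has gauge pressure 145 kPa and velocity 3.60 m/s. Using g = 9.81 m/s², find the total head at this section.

Pressure head ψ = P/(ρg) = 145×1000 / (1000 × 9.81) = 14.78 m.
Velocity head = v²/(2g) = 3.60² / (2 × 9.81) = 0.661 m.
h = z + ψ + v²/(2g) = 34.86 + 14.78 + 0.661 = 50.30 m.

h ≈ 50.30 m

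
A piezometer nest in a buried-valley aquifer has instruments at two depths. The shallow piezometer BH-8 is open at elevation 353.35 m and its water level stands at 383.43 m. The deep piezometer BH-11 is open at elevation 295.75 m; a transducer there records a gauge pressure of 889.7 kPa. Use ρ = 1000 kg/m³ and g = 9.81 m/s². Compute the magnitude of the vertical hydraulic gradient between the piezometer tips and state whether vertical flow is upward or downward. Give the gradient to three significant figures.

Total head at BH-8: h = 383.43 m (water level in the standpipe).
Pressure head at BH-11: ψ = P/(ρg) = 889.7×1000 / (1000 × 9.81) = 90.69 m.
Total head at BH-11: h = z + ψ = 295.75 + 90.69 = 386.44 m.
Δh = h(BH-8) − h(BH-11) = 383.43 − 386.44 = -3.01 m.
Vertical separation Δz = 353.35 − 295.75 = 57.60 m.
|i_v| = |Δh| / Δz = 3.01 / 57.60 = 0.0523.
Head is higher in the deep piezometer, so vertical flow is upward (discharge condition).

|i_v| ≈ 0.0523; vertical flow is upward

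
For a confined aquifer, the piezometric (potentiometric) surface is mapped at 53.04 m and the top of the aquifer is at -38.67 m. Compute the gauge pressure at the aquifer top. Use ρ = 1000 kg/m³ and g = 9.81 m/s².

Pressure head at the aquifer top: ψ = h − z = 53.04 − (-38.67) = 91.71 m.
P = ρgψ = 1000 × 9.81 × 91.71 = 899675 Pa ≈ 900 kPa.

P ≈ 900 kPa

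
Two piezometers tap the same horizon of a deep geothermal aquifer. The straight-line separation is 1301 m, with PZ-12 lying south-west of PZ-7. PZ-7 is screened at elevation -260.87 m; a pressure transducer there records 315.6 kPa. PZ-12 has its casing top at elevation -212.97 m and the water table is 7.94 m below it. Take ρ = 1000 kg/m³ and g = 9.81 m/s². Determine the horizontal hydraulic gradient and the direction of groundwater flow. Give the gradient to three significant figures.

i ≈ 0.00599; groundwater flows toward the north-east

Pressure head at PZ-7: ψ = P/(ρg) = 315.6×1000 / (1000 × 9.81) = 32.17 m.
Total head at PZ-7: h = z + ψ = -260.87 + 32.17 = -228.70 m.
Total head at PZ-12: h = -212.97 − 7.94 = -220.91 m.
Head difference: h(PZ-7) − h(PZ-12) = -228.70 − (-220.91) = -7.79 m.
Hydraulic gradient: i = |Δh| / L = 7.79 / 1301 = 0.00599.
Flow is from higher to lower head: from PZ-12 toward PZ-7, i.e. toward the north-east.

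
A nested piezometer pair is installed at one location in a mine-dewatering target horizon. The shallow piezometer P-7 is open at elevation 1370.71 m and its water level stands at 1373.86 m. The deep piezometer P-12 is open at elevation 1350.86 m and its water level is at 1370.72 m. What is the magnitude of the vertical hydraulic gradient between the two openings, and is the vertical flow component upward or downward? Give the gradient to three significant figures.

|i_v| ≈ 0.158; vertical flow is downward

Total head at P-7: h = 1373.86 m (water level in the standpipe).
Total head at P-12: h = 1370.72 m.
Δh = h(P-7) − h(P-12) = 1373.86 − 1370.72 = 3.14 m.
Vertical separation Δz = 1370.71 − 1350.86 = 19.85 m.
|i_v| = |Δh| / Δz = 3.14 / 19.85 = 0.158.
Head is higher in the shallow piezometer, so vertical flow is downward (recharge condition).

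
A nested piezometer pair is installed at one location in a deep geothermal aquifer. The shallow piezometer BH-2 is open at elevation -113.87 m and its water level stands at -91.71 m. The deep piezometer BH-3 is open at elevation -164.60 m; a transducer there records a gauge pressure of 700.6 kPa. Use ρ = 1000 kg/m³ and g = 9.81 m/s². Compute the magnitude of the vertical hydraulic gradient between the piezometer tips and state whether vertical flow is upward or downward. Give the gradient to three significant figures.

|i_v| ≈ 0.0290; vertical flow is downward

Total head at BH-2: h = -91.71 m (water level in the standpipe).
Pressure head at BH-3: ψ = P/(ρg) = 700.6×1000 / (1000 × 9.81) = 71.42 m.
Total head at BH-3: h = z + ψ = -164.60 + 71.42 = -93.18 m.
Δh = h(BH-2) − h(BH-3) = -91.71 − (-93.18) = 1.47 m.
Vertical separation Δz = -113.87 − (-164.60) = 50.73 m.
|i_v| = |Δh| / Δz = 1.47 / 50.73 = 0.0290.
Head is higher in the shallow piezometer, so vertical flow is downward (recharge condition).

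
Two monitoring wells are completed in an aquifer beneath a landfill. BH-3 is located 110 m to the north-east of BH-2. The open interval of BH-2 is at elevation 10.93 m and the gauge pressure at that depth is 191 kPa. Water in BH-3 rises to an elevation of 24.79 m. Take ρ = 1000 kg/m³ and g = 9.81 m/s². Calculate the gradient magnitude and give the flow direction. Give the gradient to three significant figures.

i ≈ 0.0510; groundwater flows toward the north-east

Pressure head at BH-2: ψ = P/(ρg) = 191×1000 / (1000 × 9.81) = 19.47 m.
Total head at BH-2: h = z + ψ = 10.93 + 19.47 = 30.40 m.
Total head at BH-3: h = 24.79 m (water level in the piezometer is the total head).
Head difference: h(BH-2) − h(BH-3) = 30.40 − 24.79 = 5.61 m.
Hydraulic gradient: i = |Δh| / L = 5.61 / 110 = 0.0510.
Flow is from higher to lower head: from BH-2 toward BH-3, i.e. toward the north-east.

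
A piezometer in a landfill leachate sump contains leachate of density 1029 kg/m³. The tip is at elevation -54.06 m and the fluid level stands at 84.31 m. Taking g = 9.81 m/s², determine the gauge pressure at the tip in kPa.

P ≈ 1400 kPa

Pressure head ψ = h − z = 84.31 − (-54.06) = 138.37 m.
P = ρgψ = 1029 × 9.81 × 138.37 = 1396775 Pa ≈ 1400 kPa.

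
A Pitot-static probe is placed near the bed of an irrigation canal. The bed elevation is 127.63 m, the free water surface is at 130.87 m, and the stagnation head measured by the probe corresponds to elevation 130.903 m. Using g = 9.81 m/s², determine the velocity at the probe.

Near the bed, under hydrostatic conditions, the piezometric head (z + ψ) equals the free-surface elevation, 130.87 m.
Velocity head = total − piezometric = 130.903 − 130.87 = 0.033 m.
v = √(2g·h_v) = √(2 × 9.81 × 0.033) = 0.805 m/s.

v ≈ 0.805 m/s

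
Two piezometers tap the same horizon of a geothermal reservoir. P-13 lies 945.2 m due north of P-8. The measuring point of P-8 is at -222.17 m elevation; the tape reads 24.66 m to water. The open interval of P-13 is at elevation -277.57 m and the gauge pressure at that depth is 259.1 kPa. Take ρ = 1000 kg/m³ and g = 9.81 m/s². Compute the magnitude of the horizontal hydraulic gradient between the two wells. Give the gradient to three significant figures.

Total head at P-8: h = -222.17 − 24.66 = -246.83 m.
Pressure head at P-13: ψ = P/(ρg) = 259.1×1000 / (1000 × 9.81) = 26.41 m.
Total head at P-13: h = z + ψ = -277.57 + 26.41 = -251.16 m.
Head difference: h(P-8) − h(P-13) = -246.83 − (-251.16) = 4.33 m.
Hydraulic gradient: i = |Δh| / L = 4.33 / 945.2 = 0.00458.

i ≈ 0.00458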